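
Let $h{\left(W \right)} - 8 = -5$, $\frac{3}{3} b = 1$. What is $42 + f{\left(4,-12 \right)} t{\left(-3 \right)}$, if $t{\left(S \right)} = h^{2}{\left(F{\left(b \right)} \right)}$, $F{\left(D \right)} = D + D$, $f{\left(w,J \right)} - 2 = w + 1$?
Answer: $105$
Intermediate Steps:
$f{\left(w,J \right)} = 3 + w$ ($f{\left(w,J \right)} = 2 + \left(w + 1\right) = 2 + \left(1 + w\right) = 3 + w$)
$b = 1$
$F{\left(D \right)} = 2 D$
$h{\left(W \right)} = 3$ ($h{\left(W \right)} = 8 - 5 = 3$)
$t{\left(S \right)} = 9$ ($t{\left(S \right)} = 3^{2} = 9$)
$42 + f{\left(4,-12 \right)} t{\left(-3 \right)} = 42 + \left(3 + 4\right) 9 = 42 + 7 \cdot 9 = 42 + 63 = 105$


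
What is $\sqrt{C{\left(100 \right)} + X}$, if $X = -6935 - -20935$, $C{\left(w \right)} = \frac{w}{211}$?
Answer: $\frac{10 \sqrt{6233151}}{211} \approx 118.32$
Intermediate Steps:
$C{\left(w \right)} = \frac{w}{211}$ ($C{\left(w \right)} = w \frac{1}{211} = \frac{w}{211}$)
$X = 14000$ ($X = -6935 + 20935 = 14000$)
$\sqrt{C{\left(100 \right)} + X} = \sqrt{\frac{1}{211} \cdot 100 + 14000} = \sqrt{\frac{100}{211} + 14000} = \sqrt{\frac{2954100}{211}} = \frac{10 \sqrt{6233151}}{211}$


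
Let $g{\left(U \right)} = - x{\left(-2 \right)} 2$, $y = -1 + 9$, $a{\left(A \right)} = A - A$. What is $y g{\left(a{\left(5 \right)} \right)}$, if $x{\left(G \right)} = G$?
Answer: $32$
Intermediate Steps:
$a{\left(A \right)} = 0$
$y = 8$
$g{\left(U \right)} = 4$ ($g{\left(U \right)} = \left(-1\right) \left(-2\right) 2 = 2 \cdot 2 = 4$)
$y g{\left(a{\left(5 \right)} \right)} = 8 \cdot 4 = 32$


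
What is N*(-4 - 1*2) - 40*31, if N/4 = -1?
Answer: -1216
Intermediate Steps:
N = -4 (N = 4*(-1) = -4)
N*(-4 - 1*2) - 40*31 = -4*(-4 - 1*2) - 40*31 = -4*(-4 - 2) - 1240 = -4*(-6) - 1240 = 24 - 1240 = -1216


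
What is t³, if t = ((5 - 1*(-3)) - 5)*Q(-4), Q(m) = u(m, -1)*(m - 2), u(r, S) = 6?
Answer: -1259712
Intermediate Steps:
Q(m) = -12 + 6*m (Q(m) = 6*(m - 2) = 6*(-2 + m) = -12 + 6*m)
t = -108 (t = ((5 - 1*(-3)) - 5)*(-12 + 6*(-4)) = ((5 + 3) - 5)*(-12 - 24) = (8 - 5)*(-36) = 3*(-36) = -108)
t³ = (-108)³ = -1259712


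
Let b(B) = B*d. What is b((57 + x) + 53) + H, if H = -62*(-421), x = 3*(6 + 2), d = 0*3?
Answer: 26102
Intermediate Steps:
d = 0
x = 24 (x = 3*8 = 24)
H = 26102
b(B) = 0 (b(B) = B*0 = 0)
b((57 + x) + 53) + H = 0 + 26102 = 26102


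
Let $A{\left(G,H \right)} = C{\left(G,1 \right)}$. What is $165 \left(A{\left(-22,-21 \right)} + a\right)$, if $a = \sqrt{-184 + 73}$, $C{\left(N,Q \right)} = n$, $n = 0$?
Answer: $165 i \sqrt{111} \approx 1738.4 i$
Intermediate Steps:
$C{\left(N,Q \right)} = 0$
$a = i \sqrt{111}$ ($a = \sqrt{-111} = i \sqrt{111} \approx 10.536 i$)
$A{\left(G,H \right)} = 0$
$165 \left(A{\left(-22,-21 \right)} + a\right) = 165 \left(0 + i \sqrt{111}\right) = 165 i \sqrt{111}$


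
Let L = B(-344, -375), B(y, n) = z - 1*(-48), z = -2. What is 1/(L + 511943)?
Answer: 1/511989 ≈ 1.9532e-6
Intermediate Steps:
B(y, n) = 46 (B(y, n) = -2 - 1*(-48) = -2 + 48 = 46)
L = 46
1/(L + 511943) = 1/(46 + 511943) = 1/511989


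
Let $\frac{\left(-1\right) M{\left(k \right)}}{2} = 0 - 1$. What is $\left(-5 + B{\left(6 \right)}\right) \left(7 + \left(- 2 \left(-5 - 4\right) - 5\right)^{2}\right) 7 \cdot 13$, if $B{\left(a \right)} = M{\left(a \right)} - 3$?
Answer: $-96096$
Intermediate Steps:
$M{\left(k \right)} = 2$ ($M{\left(k \right)} = - 2 \left(0 - 1\right) = \left(-2\right) \left(-1\right) = 2$)
$B{\left(a \right)} = -1$ ($B{\left(a \right)} = 2 - 3 = -1$)
$\left(-5 + B{\left(6 \right)}\right) \left(7 + \left(- 2 \left(-5 - 4\right) - 5\right)^{2}\right) 7 \cdot 13 = \left(-5 - 1\right) \left(7 + \left(- 2 \left(-5 - 4\right) - 5\right)^{2}\right) 7 \cdot 13 = - 6 \left(7 + \left(\left(-2\right) \left(-9\right) - 5\right)^{2}\right) 7 \cdot 13 = - 6 \left(7 + \left(18 - 5\right)^{2}\right) 7 \cdot 13 = - 6 \left(7 + 13^{2}\right) 7 \cdot 13 = - 6 \left(7 + 169\right) 7 \cdot 13 = \left(-6\right) 176 \cdot 7 \cdot 13 = \left(-1056\right) 7 \cdot 13 = \left(-7392\right) 13 = -96096$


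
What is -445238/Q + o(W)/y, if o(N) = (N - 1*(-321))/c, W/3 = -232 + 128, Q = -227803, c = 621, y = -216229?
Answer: 6642862129835/3398775427203 ≈ 1.9545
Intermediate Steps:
W = -312 (W = 3*(-232 + 128) = 3*(-104) = -312)
o(N) = 107/207 + N/621 (o(N) = (N - 1*(-321))/621 = (N + 321)*(1/621) = (321 + N)*(1/621) = 107/207 + N/621)
-445238/Q + o(W)/y = -445238/(-227803) + (107/207 + (1/621)*(-312))/(-216229) = -445238*(-1/227803) + (107/207 - 104/207)*(-1/216229) = 445238/227803 + (1/69)*(-1/216229) = 445238/227803 - 1/14919801 = 6642862129835/3398775427203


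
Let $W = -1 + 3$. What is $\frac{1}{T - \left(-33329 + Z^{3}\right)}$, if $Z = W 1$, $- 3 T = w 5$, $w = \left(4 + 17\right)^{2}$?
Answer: $\frac{1}{32586} \approx 3.0688 \cdot 10^{-5}$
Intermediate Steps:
$w = 441$ ($w = 21^{2} = 441$)
$T = -735$ ($T = - \frac{441 \cdot 5}{3} = \left(- \frac{1}{3}\right) 2205 = -735$)
$W = 2$
$Z = 2$ ($Z = 2 \cdot 1 = 2$)
$\frac{1}{T - \left(-33329 + Z^{3}\right)} = \frac{1}{-735 + \left(33329 - 2^{3}\right)} = \frac{1}{-735 + \left(33329 - 8\right)} = \frac{1}{-735 + 33321} = \frac{1}{32586}$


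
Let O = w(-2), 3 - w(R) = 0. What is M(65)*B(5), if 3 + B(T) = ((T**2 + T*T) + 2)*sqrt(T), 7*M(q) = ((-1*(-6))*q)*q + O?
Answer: -76059/7 + 1318356*sqrt(5)/7 ≈ 4.1027e+5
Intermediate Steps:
w(R) = 3 (w(R) = 3 - 1*0 = 3 + 0 = 3)
O = 3
M(q) = 3/7 + 6*q**2/7 (M(q) = (((-1*(-6))*q)*q + 3)/7 = ((6*q)*q + 3)/7 = (6*q**2 + 3)/7 = (3 + 6*q**2)/7 = 3/7 + 6*q**2/7)
B(T) = -3 + sqrt(T)*(2 + 2*T**2) (B(T) = -3 + ((T**2 + T*T) + 2)*sqrt(T) = -3 + ((T**2 + T**2) + 2)*sqrt(T) = -3 + (2*T**2 + 2)*sqrt(T) = -3 + (2 + 2*T**2)*sqrt(T) = -3 + sqrt(T)*(2 + 2*T**2))
M(65)*B(5) = (3/7 + (6/7)*65**2)*(-3 + 2*sqrt(5) + 2*5**(5/2)) = (3/7 + (6/7)*4225)*(-3 + 2*sqrt(5) + 2*(25*sqrt(5))) = (3/7 + 25350/7)*(-3 + 2*sqrt(5) + 50*sqrt(5)) = 25353*(-3 + 52*sqrt(5))/7 = -76059/7 + 1318356*sqrt(5)/7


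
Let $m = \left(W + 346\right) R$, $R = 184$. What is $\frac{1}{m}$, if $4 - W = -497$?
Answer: $\frac{1}{155848} \approx 6.4165 \cdot 10^{-6}$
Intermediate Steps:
$W = 501$ ($W = 4 - -497 = 4 + 497 = 501$)
$m = 155848$ ($m = \left(501 + 346\right) 184 = 847 \cdot 184 = 155848$)
$\frac{1}{m} = \frac{1}{155848}$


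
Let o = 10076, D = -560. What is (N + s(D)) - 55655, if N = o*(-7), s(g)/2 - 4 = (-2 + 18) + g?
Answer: -127267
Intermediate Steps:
s(g) = 40 + 2*g (s(g) = 8 + 2*((-2 + 18) + g) = 8 + 2*(16 + g) = 8 + (32 + 2*g) = 40 + 2*g)
N = -70532 (N = 10076*(-7) = -70532)
(N + s(D)) - 55655 = (-70532 + (40 + 2*(-560))) - 55655 = (-70532 + (40 - 1120)) - 55655 = (-70532 - 1080) - 55655 = -71612 - 55655 = -127267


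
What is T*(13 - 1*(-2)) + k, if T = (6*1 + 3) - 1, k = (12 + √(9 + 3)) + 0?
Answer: 132 + 2*√3 ≈ 135.46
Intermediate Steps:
k = 12 + 2*√3 (k = (12 + √12) + 0 = (12 + 2*√3) + 0 = 12 + 2*√3 ≈ 15.464)
T = 8 (T = (6 + 3) - 1 = 9 - 1 = 8)
T*(13 - 1*(-2)) + k = 8*(13 - 1*(-2)) + (12 + 2*√3) = 8*(13 + 2) + (12 + 2*√3) = 8*15 + (12 + 2*√3) = 120 + (12 + 2*√3) = 132 + 2*√3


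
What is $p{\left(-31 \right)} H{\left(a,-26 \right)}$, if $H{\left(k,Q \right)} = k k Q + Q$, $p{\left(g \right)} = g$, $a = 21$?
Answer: $356252$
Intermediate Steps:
$H{\left(k,Q \right)} = Q + Q k^{2}$ ($H{\left(k,Q \right)} = k^{2} Q + Q = Q k^{2} + Q = Q + Q k^{2}$)
$p{\left(-31 \right)} H{\left(a,-26 \right)} = - 31 \left(- 26 \left(1 + 21^{2}\right)\right) = - 31 \left(- 26 \left(1 + 441\right)\right) = - 31 \left(\left(-26\right) 442\right) = \left(-31\right) \left(-11492\right) = 356252$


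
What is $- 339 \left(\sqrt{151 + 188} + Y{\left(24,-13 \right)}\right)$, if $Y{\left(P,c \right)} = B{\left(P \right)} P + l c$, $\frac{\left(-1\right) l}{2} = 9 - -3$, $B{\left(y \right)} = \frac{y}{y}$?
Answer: $-113904 - 339 \sqrt{339} \approx -1.2015 \cdot 10^{5}$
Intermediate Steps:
$B{\left(y \right)} = 1$
$l = -24$ ($l = - 2 \left(9 - -3\right) = - 2 \left(9 + 3\right) = \left(-2\right) 12 = -24$)
$Y{\left(P,c \right)} = P - 24 c$ ($Y{\left(P,c \right)} = 1 P - 24 c = P - 24 c$)
$- 339 \left(\sqrt{151 + 188} + Y{\left(24,-13 \right)}\right) = - 339 \left(\sqrt{151 + 188} + \left(24 - -312\right)\right) = - 339 \left(\sqrt{339} + \left(24 + 312\right)\right) = - 339 \left(\sqrt{339} + 336\right) = - 339 \left(336 + \sqrt{339}\right) = -113904 - 339 \sqrt{339}$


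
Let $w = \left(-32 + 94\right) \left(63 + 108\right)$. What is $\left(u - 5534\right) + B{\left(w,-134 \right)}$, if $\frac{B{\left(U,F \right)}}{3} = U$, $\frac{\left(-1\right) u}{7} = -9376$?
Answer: $91904$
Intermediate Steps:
$w = 10602$ ($w = 62 \cdot 171 = 10602$)
$u = 65632$ ($u = \left(-7\right) \left(-9376\right) = 65632$)
$B{\left(U,F \right)} = 3 U$
$\left(u - 5534\right) + B{\left(w,-134 \right)} = \left(65632 - 5534\right) + 3 \cdot 10602 = 60098 + 31806 = 91904$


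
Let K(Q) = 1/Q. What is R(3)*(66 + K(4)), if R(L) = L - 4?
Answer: -265/4 ≈ -66.250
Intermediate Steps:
R(L) = -4 + L
R(3)*(66 + K(4)) = (-4 + 3)*(66 + 1/4) = -(66 + ¼) = -1*265/4 = -265/4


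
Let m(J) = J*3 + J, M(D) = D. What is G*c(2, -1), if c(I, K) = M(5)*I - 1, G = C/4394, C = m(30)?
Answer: 540/2197 ≈ 0.24579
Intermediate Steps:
m(J) = 4*J (m(J) = 3*J + J = 4*J)
C = 120 (C = 4*30 = 120)
G = 60/2197 (G = 120/4394 = 120*(1/4394) = 60/2197 ≈ 0.027310)
c(I, K) = -1 + 5*I (c(I, K) = 5*I - 1 = -1 + 5*I)
G*c(2, -1) = 60*(-1 + 5*2)/2197 = 60*(-1 + 10)/2197 = (60/2197)*9 = 540/2197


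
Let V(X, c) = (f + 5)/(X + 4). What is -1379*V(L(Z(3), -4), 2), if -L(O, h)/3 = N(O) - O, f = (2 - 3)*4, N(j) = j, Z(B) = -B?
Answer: -1379/4 ≈ -344.75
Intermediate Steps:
f = -4 (f = -1*4 = -4)
L(O, h) = 0 (L(O, h) = -3*(O - O) = -3*0 = 0)
V(X, c) = 1/(4 + X) (V(X, c) = (-4 + 5)/(X + 4) = 1/(4 + X))
-1379*V(L(Z(3), -4), 2) = -1379/(4 + 0) = -1379/4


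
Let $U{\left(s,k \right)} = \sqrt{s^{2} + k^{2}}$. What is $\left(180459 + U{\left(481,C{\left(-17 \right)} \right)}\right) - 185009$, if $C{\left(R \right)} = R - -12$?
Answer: $-4550 + \sqrt{231386} \approx -4069.0$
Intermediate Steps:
$C{\left(R \right)} = 12 + R$ ($C{\left(R \right)} = R + 12 = 12 + R$)
$U{\left(s,k \right)} = \sqrt{k^{2} + s^{2}}$
$\left(180459 + U{\left(481,C{\left(-17 \right)} \right)}\right) - 185009 = \left(180459 + \sqrt{\left(12 - 17\right)^{2} + 481^{2}}\right) - 185009 = \left(180459 + \sqrt{\left(-5\right)^{2} + 231361}\right) - 185009 = \left(180459 + \sqrt{25 + 231361}\right) - 185009 = \left(180459 + \sqrt{231386}\right) - 185009 = -4550 + \sqrt{231386}$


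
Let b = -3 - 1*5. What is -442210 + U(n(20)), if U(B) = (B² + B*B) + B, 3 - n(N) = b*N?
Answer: -388909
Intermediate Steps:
b = -8 (b = -3 - 5 = -8)
n(N) = 3 + 8*N (n(N) = 3 - (-8)*N = 3 + 8*N)
U(B) = B + 2*B² (U(B) = (B² + B²) + B = 2*B² + B = B + 2*B²)
-442210 + U(n(20)) = -442210 + (3 + 8*20)*(1 + 2*(3 + 8*20)) = -442210 + (3 + 160)*(1 + 2*(3 + 160)) = -442210 + 163*(1 + 2*163) = -442210 + 163*(1 + 326) = -442210 + 163*327 = -442210 + 53301 = -388909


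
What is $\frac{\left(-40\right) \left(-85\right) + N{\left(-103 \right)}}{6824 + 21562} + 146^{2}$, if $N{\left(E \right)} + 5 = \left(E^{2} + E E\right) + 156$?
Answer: $\frac{605100745}{28386} \approx 21317.0$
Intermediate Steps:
$N{\left(E \right)} = 151 + 2 E^{2}$ ($N{\left(E \right)} = -5 + \left(\left(E^{2} + E E\right) + 156\right) = -5 + \left(\left(E^{2} + E^{2}\right) + 156\right) = -5 + \left(2 E^{2} + 156\right) = -5 + \left(156 + 2 E^{2}\right) = 151 + 2 E^{2}$)
$\frac{\left(-40\right) \left(-85\right) + N{\left(-103 \right)}}{6824 + 21562} + 146^{2} = \frac{\left(-40\right) \left(-85\right) + \left(151 + 2 \left(-103\right)^{2}\right)}{6824 + 21562} + 146^{2} = \frac{3400 + \left(151 + 2 \cdot 10609\right)}{28386} + 21316 = \left(3400 + \left(151 + 21218\right)\right) \frac{1}{28386} + 21316 = \left(3400 + 21369\right) \frac{1}{28386} + 21316 = 24769 \cdot \frac{1}{28386} + 21316 = \frac{24769}{28386} + 21316 = \frac{605100745}{28386}$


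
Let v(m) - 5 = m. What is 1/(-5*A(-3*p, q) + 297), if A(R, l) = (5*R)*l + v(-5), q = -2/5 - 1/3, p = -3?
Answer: 1/462 ≈ 0.0021645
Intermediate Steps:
v(m) = 5 + m
q = -11/15 (q = -2*1/5 - 1*1/3 = -2/5 - 1/3 = -11/15 ≈ -0.73333)
A(R, l) = 5*R*l (A(R, l) = (5*R)*l + (5 - 5) = 5*R*l + 0 = 5*R*l)
1/(-5*A(-3*p, q) + 297) = 1/(-25*(-3*(-3))*(-11)/15 + 297) = 1/(-25*9*(-11)/15 + 297) = 1/(-5*(-33) + 297) = 1/(165 + 297) = 1/462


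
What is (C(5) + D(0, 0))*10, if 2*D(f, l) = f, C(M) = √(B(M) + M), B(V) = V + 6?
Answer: 40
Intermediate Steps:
B(V) = 6 + V
C(M) = √(6 + 2*M) (C(M) = √((6 + M) + M) = √(6 + 2*M))
D(f, l) = f/2
(C(5) + D(0, 0))*10 = (√(6 + 2*5) + (½)*0)*10 = (√(6 + 10) + 0)*10 = (√16 + 0)*10 = (4 + 0)*10 = 4*10 = 40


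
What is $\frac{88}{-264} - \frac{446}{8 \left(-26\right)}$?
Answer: $\frac{565}{312} \approx 1.8109$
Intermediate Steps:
$\frac{88}{-264} - \frac{446}{8 \left(-26\right)} = 88 \left(- \frac{1}{264}\right) - \frac{446}{-208} = - \frac{1}{3} - - \frac{223}{104} = - \frac{1}{3} + \frac{223}{104} = \frac{565}{312}$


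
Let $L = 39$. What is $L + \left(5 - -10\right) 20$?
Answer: $339$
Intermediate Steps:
$L + \left(5 - -10\right) 20 = 39 + \left(5 - -10\right) 20 = 39 + \left(5 + 10\right) 20 = 39 + 15 \cdot 20 = 39 + 300 = 339$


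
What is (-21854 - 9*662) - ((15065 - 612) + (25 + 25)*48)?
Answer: -44665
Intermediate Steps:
(-21854 - 9*662) - ((15065 - 612) + (25 + 25)*48) = (-21854 - 1*5958) - (14453 + 50*48) = (-21854 - 5958) - (14453 + 2400) = -27812 - 1*16853 = -27812 - 16853 = -44665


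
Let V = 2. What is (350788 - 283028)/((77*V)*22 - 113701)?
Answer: -9680/15759 ≈ -0.61425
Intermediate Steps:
(350788 - 283028)/((77*V)*22 - 113701) = (350788 - 283028)/((77*2)*22 - 113701) = 67760/(154*22 - 113701) = 67760/(3388 - 113701) = 67760/(-110313) = 67760*(-1/110313) = -9680/15759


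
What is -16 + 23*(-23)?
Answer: -545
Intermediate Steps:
-16 + 23*(-23) = -16 - 529 = -545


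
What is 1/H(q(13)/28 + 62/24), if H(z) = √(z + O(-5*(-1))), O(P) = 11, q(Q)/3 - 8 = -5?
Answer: √1533/146 ≈ 0.26818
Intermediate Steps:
q(Q) = 9 (q(Q) = 24 + 3*(-5) = 24 - 15 = 9)
H(z) = √(11 + z) (H(z) = √(z + 11) = √(11 + z))
1/H(q(13)/28 + 62/24) = 1/(√(11 + (9/28 + 62/24))) = 1/(√(11 + (9*(1/28) + 62*(1/24)))) = 1/(√(11 + (9/28 + 31/12))) = 1/(√(11 + 61/21)) = 1/(√(292/21)) = 1/(2*√1533/21) = √1533/146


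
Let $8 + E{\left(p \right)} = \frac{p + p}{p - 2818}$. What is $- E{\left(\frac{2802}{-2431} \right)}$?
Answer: $\frac{13705319}{1713340} \approx 7.9992$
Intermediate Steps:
$E{\left(p \right)} = -8 + \frac{2 p}{-2818 + p}$ ($E{\left(p \right)} = -8 + \frac{p + p}{p - 2818} = -8 + \frac{2 p}{-2818 + p}$)
$- E{\left(\frac{2802}{-2431} \right)} = - \frac{2 \left(11272 - 3 \frac{2802}{-2431}\right)}{-2818 + \frac{2802}{-2431}} = - \frac{2 \left(11272 - 3 \cdot 2802 \left(- \frac{1}{2431}\right)\right)}{-2818 + 2802 \left(- \frac{1}{2431}\right)} = - \frac{2 \left(11272 - - \frac{8406}{2431}\right)}{-2818 - \frac{2802}{2431}} = - \frac{2 \left(11272 + \frac{8406}{2431}\right)}{- \frac{6853360}{2431}} = - \frac{2 \left(-2431\right) 27410638}{6853360 \cdot 2431} = \left(-1\right) \left(- \frac{13705319}{1713340}\right) = \frac{13705319}{1713340}$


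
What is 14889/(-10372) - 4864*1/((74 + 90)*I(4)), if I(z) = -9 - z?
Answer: 4676515/5528276 ≈ 0.84593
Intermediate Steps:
14889/(-10372) - 4864*1/((74 + 90)*I(4)) = 14889/(-10372) - 4864*1/((-9 - 1*4)*(74 + 90)) = 14889*(-1/10372) - 4864*1/(164*(-9 - 4)) = -14889/10372 - 4864/(164*(-13)) = -14889/10372 - 4864/(-2132) = -14889/10372 - 4864*(-1/2132) = -14889/10372 + 1216/533 = 4676515/5528276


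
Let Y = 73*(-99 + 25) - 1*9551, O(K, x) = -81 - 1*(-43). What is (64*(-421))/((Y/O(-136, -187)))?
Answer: -53888/787 ≈ -68.473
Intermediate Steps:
O(K, x) = -38 (O(K, x) = -81 + 43 = -38)
Y = -14953 (Y = 73*(-74) - 9551 = -5402 - 9551 = -14953)
(64*(-421))/((Y/O(-136, -187))) = (64*(-421))/((-14953/(-38))) = -26944/((-14953*(-1/38))) = -26944/787/2 = -26944*2/787 = -53888/787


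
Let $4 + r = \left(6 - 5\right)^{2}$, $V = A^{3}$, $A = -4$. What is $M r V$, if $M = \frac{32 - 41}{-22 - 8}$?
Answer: $\frac{288}{5} \approx 57.6$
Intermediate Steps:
$V = -64$ ($V = \left(-4\right)^{3} = -64$)
$M = \frac{3}{10}$ ($M = - \frac{9}{-30} = \left(-9\right) \left(- \frac{1}{30}\right) = \frac{3}{10} \approx 0.3$)
$r = -3$ ($r = -4 + \left(6 - 5\right)^{2} = -4 + 1^{2} = -4 + 1 = -3$)
$M r V = \frac{3}{10} \left(-3\right) \left(-64\right) = \left(- \frac{9}{10}\right) \left(-64\right) = \frac{288}{5}$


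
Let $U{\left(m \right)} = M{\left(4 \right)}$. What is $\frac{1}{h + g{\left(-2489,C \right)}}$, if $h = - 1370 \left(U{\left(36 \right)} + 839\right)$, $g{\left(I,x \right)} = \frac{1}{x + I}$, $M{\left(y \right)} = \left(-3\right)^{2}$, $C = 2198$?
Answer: $- \frac{291}{338072161} \approx -8.6076 \cdot 10^{-7}$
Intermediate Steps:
$M{\left(y \right)} = 9$
$U{\left(m \right)} = 9$
$g{\left(I,x \right)} = \frac{1}{I + x}$
$h = -1161760$ ($h = - 1370 \left(9 + 839\right) = \left(-1370\right) 848 = -1161760$)
$\frac{1}{h + g{\left(-2489,C \right)}} = \frac{1}{-1161760 + \frac{1}{-2489 + 2198}} = \frac{1}{-1161760 + \frac{1}{-291}} = \frac{1}{-1161760 - \frac{1}{291}} = \frac{1}{- \frac{338072161}{291}} = - \frac{291}{338072161}$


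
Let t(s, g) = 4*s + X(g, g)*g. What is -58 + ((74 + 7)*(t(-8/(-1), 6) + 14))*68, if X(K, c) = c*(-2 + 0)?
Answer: -143266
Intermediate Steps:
X(K, c) = -2*c (X(K, c) = c*(-2) = -2*c)
t(s, g) = -2*g**2 + 4*s (t(s, g) = 4*s + (-2*g)*g = 4*s - 2*g**2 = -2*g**2 + 4*s)
-58 + ((74 + 7)*(t(-8/(-1), 6) + 14))*68 = -58 + ((74 + 7)*((-2*6**2 + 4*(-8/(-1))) + 14))*68 = -58 + (81*((-2*36 + 4*(-8*(-1))) + 14))*68 = -58 + (81*((-72 + 4*8) + 14))*68 = -58 + (81*((-72 + 32) + 14))*68 = -58 + (81*(-40 + 14))*68 = -58 + (81*(-26))*68 = -58 - 2106*68 = -58 - 143208 = -143266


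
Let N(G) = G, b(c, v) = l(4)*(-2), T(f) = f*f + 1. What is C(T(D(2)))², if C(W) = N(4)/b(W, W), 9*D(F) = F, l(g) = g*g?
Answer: 1/64 ≈ 0.015625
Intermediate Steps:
l(g) = g²
D(F) = F/9
T(f) = 1 + f² (T(f) = f² + 1 = 1 + f²)
b(c, v) = -32 (b(c, v) = 4²*(-2) = 16*(-2) = -32)
C(W) = -⅛ (C(W) = 4/(-32) = 4*(-1/32) = -⅛)
C(T(D(2)))² = (-⅛)² = 1/64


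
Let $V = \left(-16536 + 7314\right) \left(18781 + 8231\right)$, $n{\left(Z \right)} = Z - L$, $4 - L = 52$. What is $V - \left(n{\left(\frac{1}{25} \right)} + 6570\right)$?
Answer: $- \frac{6227782051}{25} \approx -2.4911 \cdot 10^{8}$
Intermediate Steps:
$L = -48$ ($L = 4 - 52 = -48$)
$n{\left(Z \right)} = 48 + Z$ ($n{\left(Z \right)} = Z - -48 = Z + 48 = 48 + Z$)
$V = -249104664$ ($V = \left(-9222\right) 27012 = -249104664$)
$V - \left(n{\left(\frac{1}{25} \right)} + 6570\right) = -249104664 - \left(\left(48 + \frac{1}{25}\right) + 6570\right) = -249104664 - \left(\frac{1201}{25} + 6570\right) = -249104664 - \frac{165451}{25} = - \frac{6227782051}{25}$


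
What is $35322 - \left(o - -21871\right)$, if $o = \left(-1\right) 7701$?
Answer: $21152$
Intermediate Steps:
$o = -7701$
$35322 - \left(o - -21871\right) = 35322 - \left(-7701 - -21871\right) = 35322 - \left(-7701 + 21871\right) = 35322 - 14170 = 21152$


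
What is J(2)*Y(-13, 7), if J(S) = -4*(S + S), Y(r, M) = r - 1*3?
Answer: 256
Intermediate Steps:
Y(r, M) = -3 + r (Y(r, M) = r - 3 = -3 + r)
J(S) = -8*S
J(2)*Y(-13, 7) = (-8*2)*(-3 - 13) = -16*(-16) = 256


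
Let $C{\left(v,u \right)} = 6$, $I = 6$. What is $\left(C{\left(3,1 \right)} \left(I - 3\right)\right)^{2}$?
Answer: $324$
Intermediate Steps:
$\left(C{\left(3,1 \right)} \left(I - 3\right)\right)^{2} = \left(6 \left(6 - 3\right)\right)^{2} = \left(6 \cdot 3\right)^{2} = 18^{2} = 324$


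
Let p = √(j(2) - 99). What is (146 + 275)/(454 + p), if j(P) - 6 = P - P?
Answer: 191134/206209 - 421*I*√93/206209 ≈ 0.92689 - 0.019689*I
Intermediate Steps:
j(P) = 6 (j(P) = 6 + (P - P) = 6 + 0 = 6)
p = I*√93 (p = √(6 - 99) = √(-93) = I*√93 ≈ 9.6436*I)
(146 + 275)/(454 + p) = (146 + 275)/(454 + I*√93) = 421/(454 + I*√93)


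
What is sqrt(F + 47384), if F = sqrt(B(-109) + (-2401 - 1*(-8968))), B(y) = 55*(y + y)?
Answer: sqrt(47384 + I*sqrt(5423)) ≈ 217.68 + 0.169*I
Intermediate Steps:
B(y) = 110*y (B(y) = 55*(2*y) = 110*y)
F = I*sqrt(5423) (F = sqrt(110*(-109) + (-2401 - 1*(-8968))) = sqrt(-11990 + (-2401 + 8968)) = sqrt(-11990 + 6567) = sqrt(-5423) = I*sqrt(5423) ≈ 73.641*I)
sqrt(F + 47384) = sqrt(I*sqrt(5423) + 47384) = sqrt(47384 + I*sqrt(5423))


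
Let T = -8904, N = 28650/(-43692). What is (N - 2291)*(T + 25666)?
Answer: -139860761897/3641 ≈ -3.8413e+7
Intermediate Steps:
N = -4775/7282 (N = 28650*(-1/43692) = -4775/7282 ≈ -0.65573)
(N - 2291)*(T + 25666) = (-4775/7282 - 2291)*(-8904 + 25666) = -16687837/7282*16762 = -139860761897/3641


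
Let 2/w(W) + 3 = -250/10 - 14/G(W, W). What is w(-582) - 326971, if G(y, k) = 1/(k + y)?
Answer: -2659582113/8134 ≈ -3.2697e+5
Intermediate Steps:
w(W) = 2/(-28 - 28*W) (w(W) = 2/(-3 + (-250/10 - 28*W)) = 2/(-3 + (-250*⅒ - 14*2*W)) = 2/(-3 + (-25 - 14*2*W)) = 2/(-3 + (-25 - 28*W)) = 2/(-28 - 28*W))
w(-582) - 326971 = -1/(14 + 14*(-582)) - 326971 = -1/(14 - 8148) - 326971 = -1/(-8134) - 326971 = -1*(-1/8134) - 326971 = 1/8134 - 326971 = -2659582113/8134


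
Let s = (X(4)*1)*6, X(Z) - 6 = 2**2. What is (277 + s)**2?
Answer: 113569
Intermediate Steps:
X(Z) = 10 (X(Z) = 6 + 2**2 = 6 + 4 = 10)
s = 60 (s = (10*1)*6 = 10*6 = 60)
(277 + s)**2 = (277 + 60)**2 = 337**2 = 113569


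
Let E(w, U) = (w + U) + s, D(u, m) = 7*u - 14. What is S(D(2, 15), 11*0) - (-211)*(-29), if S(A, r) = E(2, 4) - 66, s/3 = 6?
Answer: -6161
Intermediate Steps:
s = 18 (s = 3*6 = 18)
D(u, m) = -14 + 7*u
E(w, U) = 18 + U + w (E(w, U) = (w + U) + 18 = (U + w) + 18 = 18 + U + w)
S(A, r) = -42 (S(A, r) = (18 + 4 + 2) - 66 = 24 - 66 = -42)
S(D(2, 15), 11*0) - (-211)*(-29) = -42 - (-211)*(-29) = -42 - 1*6119 = -42 - 6119 = -6161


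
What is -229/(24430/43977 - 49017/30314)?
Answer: 305284200162/1415049589 ≈ 215.74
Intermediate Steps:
-229/(24430/43977 - 49017/30314) = -229/(-1415049589/1333118778) = -229*(-1333118778/1415049589) = 305284200162/1415049589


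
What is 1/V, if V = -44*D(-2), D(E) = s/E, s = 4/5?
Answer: 5/88 ≈ 0.056818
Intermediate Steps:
s = ⅘ (s = 4*(⅕) = ⅘ ≈ 0.80000)
D(E) = 4/(5*E)
V = 88/5 (V = -176/(5*(-2)) = -176*(-1)/(5*2) = -44*(-⅖) = 88/5 ≈ 17.600)
1/V = 1/(88/5) = 5/88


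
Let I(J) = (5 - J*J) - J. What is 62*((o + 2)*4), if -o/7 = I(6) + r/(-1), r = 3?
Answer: 69936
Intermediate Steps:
I(J) = 5 - J - J² (I(J) = (5 - J²) - J = 5 - J - J²)
o = 280 (o = -7*((5 - 1*6 - 1*6²) + 3/(-1)) = -7*((5 - 6 - 1*36) + 3*(-1)) = -7*((5 - 6 - 36) - 3) = -7*(-37 - 3) = -7*(-40) = 280)
62*((o + 2)*4) = 62*((280 + 2)*4) = 62*(282*4) = 62*1128 = 69936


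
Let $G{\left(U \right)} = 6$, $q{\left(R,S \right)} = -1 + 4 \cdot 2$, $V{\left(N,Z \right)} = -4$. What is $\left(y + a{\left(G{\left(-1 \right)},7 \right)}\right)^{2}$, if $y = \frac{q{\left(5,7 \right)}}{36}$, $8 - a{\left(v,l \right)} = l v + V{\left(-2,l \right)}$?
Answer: $\frac{1151329}{1296} \approx 888.37$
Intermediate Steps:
$q{\left(R,S \right)} = 7$ ($q{\left(R,S \right)} = -1 + 8 = 7$)
$a{\left(v,l \right)} = 12 - l v$ ($a{\left(v,l \right)} = 8 - \left(l v - 4\right) = 8 - \left(-4 + l v\right) = 12 - l v$)
$y = \frac{7}{36} \approx 0.19444$
$\left(y + a{\left(G{\left(-1 \right)},7 \right)}\right)^{2} = \left(\frac{7}{36} + \left(12 - 7 \cdot 6\right)\right)^{2} = \left(\frac{7}{36} + \left(12 - 42\right)\right)^{2} = \left(\frac{7}{36} - 30\right)^{2} = \left(- \frac{1073}{36}\right)^{2} = \frac{1151329}{1296}$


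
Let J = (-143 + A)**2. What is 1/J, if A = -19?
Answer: 1/26244 ≈ 3.8104e-5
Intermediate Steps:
J = 26244 (J = (-143 - 19)**2 = (-162)**2 = 26244)
1/J = 1/26244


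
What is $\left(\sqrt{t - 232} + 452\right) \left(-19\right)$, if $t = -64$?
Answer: $-8588 - 38 i \sqrt{74} \approx -8588.0 - 326.89 i$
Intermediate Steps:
$\left(\sqrt{t - 232} + 452\right) \left(-19\right) = \left(\sqrt{-64 - 232} + 452\right) \left(-19\right) = \left(\sqrt{-296} + 452\right) \left(-19\right) = \left(2 i \sqrt{74} + 452\right) \left(-19\right) = \left(452 + 2 i \sqrt{74}\right) \left(-19\right) = -8588 - 38 i \sqrt{74}$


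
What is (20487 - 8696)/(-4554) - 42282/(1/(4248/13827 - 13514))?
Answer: 1090276397387851/1908126 ≈ 5.7139e+8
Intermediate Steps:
(20487 - 8696)/(-4554) - 42282/(1/(4248/13827 - 13514)) = 11791*(-1/4554) - 42282/(1/(4248*(1/13827) - 13514)) = -11791/4554 - 42282/(1/(1416/4609 - 13514)) = -11791/4554 - 42282/(1/(-62284610/4609)) = -11791/4554 - 42282/(-4609/62284610) = -11791/4554 - 42282*(-62284610/4609) = -11791/4554 + 2633517880020/4609 = 1090276397387851/1908126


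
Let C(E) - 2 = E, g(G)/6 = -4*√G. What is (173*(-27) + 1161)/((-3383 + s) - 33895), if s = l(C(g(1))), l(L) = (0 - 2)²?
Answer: 1755/18637 ≈ 0.094167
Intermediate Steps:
g(G) = -24*√G (g(G) = 6*(-4*√G) = -24*√G)
C(E) = 2 + E
l(L) = 4 (l(L) = (-2)² = 4)
s = 4
(173*(-27) + 1161)/((-3383 + s) - 33895) = (173*(-27) + 1161)/((-3383 + 4) - 33895) = (-4671 + 1161)/(-3379 - 33895) = -3510/(-37274) = -3510*(-1/37274) = 1755/18637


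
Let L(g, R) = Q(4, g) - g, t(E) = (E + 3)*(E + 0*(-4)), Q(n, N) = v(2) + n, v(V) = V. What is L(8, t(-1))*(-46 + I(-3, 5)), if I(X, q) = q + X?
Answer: 88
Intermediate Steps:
I(X, q) = X + q
Q(n, N) = 2 + n
t(E) = E*(3 + E) (t(E) = (3 + E)*(E + 0) = (3 + E)*E = E*(3 + E))
L(g, R) = 6 - g (L(g, R) = (2 + 4) - g = 6 - g)
L(8, t(-1))*(-46 + I(-3, 5)) = (6 - 1*8)*(-46 + (-3 + 5)) = (6 - 8)*(-46 + 2) = -2*(-44) = 88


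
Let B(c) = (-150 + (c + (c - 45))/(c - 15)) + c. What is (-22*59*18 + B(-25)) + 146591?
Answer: 984435/8 ≈ 1.2305e+5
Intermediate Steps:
B(c) = -150 + c + (-45 + 2*c)/(-15 + c) (B(c) = (-150 + (c + (-45 + c))/(-15 + c)) + c = (-150 + (-45 + 2*c)/(-15 + c)) + c = -150 + c + (-45 + 2*c)/(-15 + c))
(-22*59*18 + B(-25)) + 146591 = (-22*59*18 + (2205 + (-25)² - 163*(-25))/(-15 - 25)) + 146591 = (-1298*18 + (2205 + 625 + 4075)/(-40)) + 146591 = (-23364 - 1/40*6905) + 146591 = (-23364 - 1381/8) + 146591 = -188293/8 + 146591 = 984435/8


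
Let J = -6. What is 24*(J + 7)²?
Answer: 24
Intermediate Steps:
24*(J + 7)² = 24*(-6 + 7)² = 24*1² = 24*1 = 24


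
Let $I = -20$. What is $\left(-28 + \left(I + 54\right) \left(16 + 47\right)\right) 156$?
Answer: $329784$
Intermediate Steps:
$\left(-28 + \left(I + 54\right) \left(16 + 47\right)\right) 156 = \left(-28 + \left(-20 + 54\right) \left(16 + 47\right)\right) 156 = \left(-28 + 34 \cdot 63\right) 156 = \left(-28 + 2142\right) 156 = 2114 \cdot 156 = 329784$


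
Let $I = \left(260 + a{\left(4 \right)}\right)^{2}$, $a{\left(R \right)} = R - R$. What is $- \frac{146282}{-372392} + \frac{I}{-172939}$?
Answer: $\frac{4775523}{2476965388} \approx 0.001928$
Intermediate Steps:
$a{\left(R \right)} = 0$
$I = 67600$ ($I = \left(260 + 0\right)^{2} = 260^{2} = 67600$)
$- \frac{146282}{-372392} + \frac{I}{-172939} = - \frac{146282}{-372392} + \frac{67600}{-172939} = \left(-146282\right) \left(- \frac{1}{372392}\right) + 67600 \left(- \frac{1}{172939}\right) = \frac{73141}{186196} - \frac{5200}{13303} = \frac{4775523}{2476965388}$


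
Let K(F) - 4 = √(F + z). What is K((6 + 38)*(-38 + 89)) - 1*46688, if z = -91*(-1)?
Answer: -46684 + √2335 ≈ -46636.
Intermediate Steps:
z = 91
K(F) = 4 + √(91 + F) (K(F) = 4 + √(F + 91) = 4 + √(91 + F))
K((6 + 38)*(-38 + 89)) - 1*46688 = (4 + √(91 + (6 + 38)*(-38 + 89))) - 1*46688 = (4 + √(91 + 44*51)) - 46688 = (4 + √(91 + 2244)) - 46688 = (4 + √2335) - 46688 = -46684 + √2335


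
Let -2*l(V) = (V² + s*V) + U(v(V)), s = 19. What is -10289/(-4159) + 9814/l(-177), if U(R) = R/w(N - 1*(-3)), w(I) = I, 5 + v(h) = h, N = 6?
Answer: 463277825/261509602 ≈ 1.7716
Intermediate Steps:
v(h) = -5 + h
U(R) = R/9 (U(R) = R/(6 - 1*(-3)) = R/(6 + 3) = R/9)
l(V) = 5/18 - 86*V/9 - V²/2 (l(V) = -((V² + 19*V) + (-5 + V)/9)/2 = -((V² + 19*V) + (-5/9 + V/9))/2 = -(-5/9 + V² + 172*V/9)/2 = 5/18 - 86*V/9 - V²/2)
-10289/(-4159) + 9814/l(-177) = -10289/(-4159) + 9814/(5/18 - 86/9*(-177) - ½*(-177)²) = -10289*(-1/4159) + 9814/(5/18 + 5074/3 - ½*31329) = 10289/4159 + 9814/(5/18 + 5074/3 - 31329/2) = 10289/4159 + 9814/(-125756/9) = 10289/4159 + 9814*(-9/125756) = 10289/4159 - 44163/62878 = 463277825/261509602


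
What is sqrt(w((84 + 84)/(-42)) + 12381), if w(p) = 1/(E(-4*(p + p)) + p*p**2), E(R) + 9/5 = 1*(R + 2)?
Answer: sqrt(313003266)/159 ≈ 111.27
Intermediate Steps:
E(R) = 1/5 + R (E(R) = -9/5 + 1*(R + 2) = -9/5 + 1*(2 + R) = -9/5 + (2 + R) = 1/5 + R)
w(p) = 1/(1/5 + p**3 - 8*p) (w(p) = 1/((1/5 - 4*(p + p)) + p*p**2) = 1/((1/5 - 8*p) + p**3) = 1/(1/5 + p**3 - 8*p))
sqrt(w((84 + 84)/(-42)) + 12381) = sqrt(5/(1 - 40*(84 + 84)/(-42) + 5*((84 + 84)/(-42))**3) + 12381) = sqrt(5/(1 - 6720*(-1)/42 + 5*(168*(-1/42))**3) + 12381) = sqrt(5/(1 - 40*(-4) + 5*(-4)**3) + 12381) = sqrt(5/(1 + 160 + 5*(-64)) + 12381) = sqrt(5/(1 + 160 - 320) + 12381) = sqrt(5/(-159) + 12381) = sqrt(5*(-1/159) + 12381) = sqrt(-5/159 + 12381) = sqrt(1968574/159) = sqrt(313003266)/159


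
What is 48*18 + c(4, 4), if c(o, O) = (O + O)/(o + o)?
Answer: 865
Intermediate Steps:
c(o, O) = O/o (c(o, O) = (2*O)/((2*o)) = (2*O)*(1/(2*o)) = O/o)
48*18 + c(4, 4) = 48*18 + 4/4 = 864 + 4*(¼) = 864 + 1 = 865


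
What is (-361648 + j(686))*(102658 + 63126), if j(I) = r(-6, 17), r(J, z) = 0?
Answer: -59955452032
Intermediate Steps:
j(I) = 0
(-361648 + j(686))*(102658 + 63126) = (-361648 + 0)*(102658 + 63126) = -361648*165784 = -59955452032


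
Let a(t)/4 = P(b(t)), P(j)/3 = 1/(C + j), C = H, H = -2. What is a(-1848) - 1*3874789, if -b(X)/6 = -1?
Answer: -3874786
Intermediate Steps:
C = -2
b(X) = 6 (b(X) = -6*(-1) = 6)
P(j) = 3/(-2 + j)
a(t) = 3 (a(t) = 4*(3/(-2 + 6)) = 4*(3/4) = 4*(3*(¼)) = 4*(¾) = 3)
a(-1848) - 1*3874789 = 3 - 1*3874789 = 3 - 3874789 = -3874786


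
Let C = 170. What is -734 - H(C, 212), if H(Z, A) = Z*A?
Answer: -36774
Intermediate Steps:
H(Z, A) = A*Z
-734 - H(C, 212) = -734 - 212*170 = -734 - 1*36040 = -734 - 36040 = -36774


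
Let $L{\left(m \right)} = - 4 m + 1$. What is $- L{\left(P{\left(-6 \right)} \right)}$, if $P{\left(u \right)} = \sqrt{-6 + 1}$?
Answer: $-1 + 4 i \sqrt{5} \approx -1.0 + 8.9443 i$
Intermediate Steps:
$P{\left(u \right)} = i \sqrt{5}$ ($P{\left(u \right)} = \sqrt{-5} = i \sqrt{5}$)
$L{\left(m \right)} = 1 - 4 m$
$- L{\left(P{\left(-6 \right)} \right)} = - (1 - 4 i \sqrt{5}) = -1 + 4 i \sqrt{5}$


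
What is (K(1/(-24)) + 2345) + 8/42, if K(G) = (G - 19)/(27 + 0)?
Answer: 10634585/4536 ≈ 2344.5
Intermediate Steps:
K(G) = -19/27 + G/27 (K(G) = (-19 + G)/27 = (-19 + G)*(1/27) = -19/27 + G/27)
(K(1/(-24)) + 2345) + 8/42 = ((-19/27 + (1/27)/(-24)) + 2345) + 8/42 = ((-19/27 + (1/27)*(-1/24)) + 2345) + (1/42)*8 = ((-19/27 - 1/648) + 2345) + 4/21 = (-457/648 + 2345) + 4/21 = 1519103/648 + 4/21 = 10634585/4536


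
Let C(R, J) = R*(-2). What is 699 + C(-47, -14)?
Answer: 793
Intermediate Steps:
C(R, J) = -2*R
699 + C(-47, -14) = 699 - 2*(-47) = 699 + 94 = 793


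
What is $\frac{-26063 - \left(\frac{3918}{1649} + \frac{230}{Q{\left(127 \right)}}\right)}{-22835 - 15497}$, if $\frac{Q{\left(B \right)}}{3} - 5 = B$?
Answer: $\frac{8510587025}{12515474664} \approx 0.68001$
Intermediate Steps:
$Q{\left(B \right)} = 15 + 3 B$
$\frac{-26063 - \left(\frac{3918}{1649} + \frac{230}{Q{\left(127 \right)}}\right)}{-22835 - 15497} = \frac{-26063 - \left(\frac{3918}{1649} + \frac{230}{15 + 3 \cdot 127}\right)}{-22835 - 15497} = \frac{-26063 - \left(\frac{3918}{1649} + \frac{230}{15 + 381}\right)}{-38332} = \left(-26063 - \left(\frac{3918}{1649} + \frac{230}{396}\right)\right) \left(- \frac{1}{38332}\right) = \left(-26063 - \frac{965399}{326502}\right) \left(- \frac{1}{38332}\right) = \left(- \frac{8510587025}{326502}\right) \left(- \frac{1}{38332}\right) = \frac{8510587025}{12515474664}$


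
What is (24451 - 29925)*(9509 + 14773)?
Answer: -132919668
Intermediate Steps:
(24451 - 29925)*(9509 + 14773) = -5474*24282 = -132919668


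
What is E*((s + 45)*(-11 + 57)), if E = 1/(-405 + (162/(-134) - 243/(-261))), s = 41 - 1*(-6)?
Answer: -8222776/787455 ≈ -10.442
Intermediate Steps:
s = 47 (s = 41 + 6 = 47)
E = -1943/787455 (E = 1/(-405 + (162*(-1/134) - 243*(-1/261))) = 1/(-405 + (-81/67 + 27/29)) = 1/(-405 - 540/1943) = 1/(-787455/1943) = -1943/787455 ≈ -0.0024674)
E*((s + 45)*(-11 + 57)) = -1943*(47 + 45)*(-11 + 57)/787455 = -178756*46/787455 = -1943/787455*4232 = -8222776/787455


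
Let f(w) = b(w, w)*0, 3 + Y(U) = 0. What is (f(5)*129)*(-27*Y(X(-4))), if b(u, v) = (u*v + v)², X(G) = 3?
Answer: 0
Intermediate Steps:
Y(U) = -3 (Y(U) = -3 + 0 = -3)
b(u, v) = (v + u*v)²
f(w) = 0 (f(w) = (w²*(1 + w)²)*0 = 0)
(f(5)*129)*(-27*Y(X(-4))) = (0*129)*(-27*(-3)) = 0*81 = 0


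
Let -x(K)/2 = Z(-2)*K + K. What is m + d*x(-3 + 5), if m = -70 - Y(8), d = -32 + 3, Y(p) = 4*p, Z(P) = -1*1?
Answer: -102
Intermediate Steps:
Z(P) = -1
x(K) = 0 (x(K) = -2*(-K + K) = -2*0 = 0)
d = -29
m = -102 (m = -70 - 4*8 = -70 - 1*32 = -70 - 32 = -102)
m + d*x(-3 + 5) = -102 - 29*0 = -102 + 0 = -102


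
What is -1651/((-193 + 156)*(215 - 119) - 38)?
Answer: 1651/3590 ≈ 0.45989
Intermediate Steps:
-1651/((-193 + 156)*(215 - 119) - 38) = -1651/(-37*96 - 38) = -1651/(-3552 - 38) = -1651/(-3590) = -1651*(-1/3590) = 1651/3590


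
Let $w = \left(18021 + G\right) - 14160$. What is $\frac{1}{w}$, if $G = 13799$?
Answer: $\frac{1}{17660} \approx 5.6625 \cdot 10^{-5}$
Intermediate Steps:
$w = 17660$ ($w = \left(18021 + 13799\right) - 14160 = 31820 - 14160 = 17660$)
$\frac{1}{w} = \frac{1}{17660}$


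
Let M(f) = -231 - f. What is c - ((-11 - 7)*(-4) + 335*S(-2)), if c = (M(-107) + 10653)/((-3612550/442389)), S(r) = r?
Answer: -2497608881/3612550 ≈ -691.37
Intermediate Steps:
c = -4657913781/3612550 (c = ((-231 - 1*(-107)) + 10653)/((-3612550/442389)) = ((-231 + 107) + 10653)/((-3612550*1/442389)) = (-124 + 10653)/(-3612550/442389) = 10529*(-442389/3612550) = -4657913781/3612550 ≈ -1289.4)
c - ((-11 - 7)*(-4) + 335*S(-2)) = -4657913781/3612550 - ((-11 - 7)*(-4) + 335*(-2)) = -4657913781/3612550 - (-18*(-4) - 670) = -4657913781/3612550 - (72 - 670) = -4657913781/3612550 - 1*(-598) = -4657913781/3612550 + 598 = -2497608881/3612550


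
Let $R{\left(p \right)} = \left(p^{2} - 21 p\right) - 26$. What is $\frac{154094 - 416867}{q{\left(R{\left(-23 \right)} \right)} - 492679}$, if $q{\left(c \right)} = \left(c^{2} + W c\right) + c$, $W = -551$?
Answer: $\frac{37539}{8969} \approx 4.1854$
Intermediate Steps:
$R{\left(p \right)} = -26 + p^{2} - 21 p$
$q{\left(c \right)} = c^{2} - 550 c$ ($q{\left(c \right)} = \left(c^{2} - 551 c\right) + c = c^{2} - 550 c$)
$\frac{154094 - 416867}{q{\left(R{\left(-23 \right)} \right)} - 492679} = \frac{154094 - 416867}{\left(-26 + \left(-23\right)^{2} - -483\right) \left(-550 - \left(-457 - 529\right)\right) - 492679} = - \frac{262773}{\left(-26 + 529 + 483\right) \left(-550 + \left(-26 + 529 + 483\right)\right) - 492679} = - \frac{262773}{986 \left(-550 + 986\right) - 492679} = - \frac{262773}{986 \cdot 436 - 492679} = - \frac{262773}{429896 - 492679} = - \frac{262773}{-62783} = \left(-262773\right) \left(- \frac{1}{62783}\right) = \frac{37539}{8969}$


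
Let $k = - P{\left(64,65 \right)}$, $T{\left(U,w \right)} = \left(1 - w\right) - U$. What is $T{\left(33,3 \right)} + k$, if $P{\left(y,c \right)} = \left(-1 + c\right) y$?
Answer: $-4131$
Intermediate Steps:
$P{\left(y,c \right)} = y \left(-1 + c\right)$
$T{\left(U,w \right)} = 1 - U - w$
$k = -4096$ ($k = - 64 \left(-1 + 65\right) = - 64 \cdot 64 = \left(-1\right) 4096 = -4096$)
$T{\left(33,3 \right)} + k = \left(1 - 33 - 3\right) - 4096 = -35 - 4096 = -4131$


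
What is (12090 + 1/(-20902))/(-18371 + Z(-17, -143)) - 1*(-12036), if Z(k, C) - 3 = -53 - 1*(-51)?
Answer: 4621207085461/383969740 ≈ 12035.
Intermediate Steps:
Z(k, C) = 1 (Z(k, C) = 3 + (-53 - 1*(-51)) = 3 + (-53 + 51) = 3 - 2 = 1)
(12090 + 1/(-20902))/(-18371 + Z(-17, -143)) - 1*(-12036) = (12090 + 1/(-20902))/(-18371 + 1) - 1*(-12036) = (12090 - 1/20902)/(-18370) + 12036 = (252705179/20902)*(-1/18370) + 12036 = -252705179/383969740 + 12036 = 4621207085461/383969740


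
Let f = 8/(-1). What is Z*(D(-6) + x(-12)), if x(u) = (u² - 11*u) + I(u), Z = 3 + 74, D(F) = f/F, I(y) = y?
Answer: 61292/3 ≈ 20431.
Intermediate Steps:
f = -8 (f = 8*(-1) = -8)
D(F) = -8/F
Z = 77
x(u) = u² - 10*u (x(u) = (u² - 11*u) + u = u² - 10*u)
Z*(D(-6) + x(-12)) = 77*(-8/(-6) - 12*(-10 - 12)) = 77*(-8*(-⅙) - 12*(-22)) = 77*(4/3 + 264) = 77*(796/3) = 61292/3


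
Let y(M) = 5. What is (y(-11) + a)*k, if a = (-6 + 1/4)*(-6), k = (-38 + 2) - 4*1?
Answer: -1580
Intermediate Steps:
k = -40 (k = -36 - 4 = -40)
a = 69/2 (a = (-6 + ¼)*(-6) = -23/4*(-6) = 69/2 ≈ 34.500)
(y(-11) + a)*k = (5 + 69/2)*(-40) = (79/2)*(-40) = -1580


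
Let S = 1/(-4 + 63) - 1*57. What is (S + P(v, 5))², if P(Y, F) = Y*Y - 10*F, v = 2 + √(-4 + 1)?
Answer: 38932921/3481 - 50024*I*√3/59 ≈ 11184.0 - 1468.5*I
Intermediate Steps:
v = 2 + I*√3 (v = 2 + √(-3) = 2 + I*√3 ≈ 2.0 + 1.732*I)
P(Y, F) = Y² - 10*F
S = -3362/59 (S = 1/59 - 57 = -3362/59 ≈ -56.983)
(S + P(v, 5))² = (-3362/59 + ((2 + I*√3)² - 10*5))² = (-3362/59 + ((2 + I*√3)² - 50))² = (-3362/59 + (-50 + (2 + I*√3)²))² = (-6312/59 + (2 + I*√3)²)²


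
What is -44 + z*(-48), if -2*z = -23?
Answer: -596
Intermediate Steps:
z = 23/2 (z = -1/2*(-23) = 23/2 ≈ 11.500)
-44 + z*(-48) = -44 + (23/2)*(-48) = -44 - 552 = -596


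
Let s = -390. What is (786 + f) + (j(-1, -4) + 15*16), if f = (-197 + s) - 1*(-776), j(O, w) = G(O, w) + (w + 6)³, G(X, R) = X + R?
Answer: 1218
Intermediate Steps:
G(X, R) = R + X
j(O, w) = O + w + (6 + w)³ (j(O, w) = (w + O) + (w + 6)³ = (O + w) + (6 + w)³ = O + w + (6 + w)³)
f = 189 (f = (-197 - 390) - 1*(-776) = -587 + 776 = 189)
(786 + f) + (j(-1, -4) + 15*16) = (786 + 189) + ((-1 - 4 + (6 - 4)³) + 15*16) = 975 + ((-1 - 4 + 2³) + 240) = 975 + ((-1 - 4 + 8) + 240) = 975 + (3 + 240) = 975 + 243 = 1218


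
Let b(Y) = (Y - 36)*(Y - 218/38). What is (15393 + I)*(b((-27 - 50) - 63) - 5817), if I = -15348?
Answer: 16956945/19 ≈ 8.9247e+5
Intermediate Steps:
b(Y) = (-36 + Y)*(-109/19 + Y) (b(Y) = (-36 + Y)*(Y - 218*1/38) = (-36 + Y)*(Y - 109/19) = (-36 + Y)*(-109/19 + Y))
(15393 + I)*(b((-27 - 50) - 63) - 5817) = (15393 - 15348)*((3924/19 + ((-27 - 50) - 63)² - 793*((-27 - 50) - 63)/19) - 5817) = 45*((3924/19 + (-77 - 63)² - 793*(-77 - 63)/19) - 5817) = 45*((3924/19 + (-140)² - 793/19*(-140)) - 5817) = 45*((3924/19 + 19600 + 111020/19) - 5817) = 45*(487344/19 - 5817) = 45*(376821/19) = 16956945/19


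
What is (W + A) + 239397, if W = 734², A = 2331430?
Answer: 3109583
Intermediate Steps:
W = 538756
(W + A) + 239397 = (538756 + 2331430) + 239397 = 2870186 + 239397 = 3109583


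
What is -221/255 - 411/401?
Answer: -11378/6015 ≈ -1.8916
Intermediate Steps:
-221/255 - 411/401 = -221*1/255 - 411*1/401 = -13/15 - 411/401 = -11378/6015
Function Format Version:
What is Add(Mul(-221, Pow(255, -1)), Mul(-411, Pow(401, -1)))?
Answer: Rational(-11378, 6015) ≈ -1.8916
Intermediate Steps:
Add(Mul(-221, Pow(255, -1)), Mul(-411, Pow(401, -1))) = Add(Mul(-221, Rational(1, 255)), Mul(-411, Rational(1, 401))) = Add(Rational(-13, 15), Rational(-411, 401)) = Rational(-11378, 6015)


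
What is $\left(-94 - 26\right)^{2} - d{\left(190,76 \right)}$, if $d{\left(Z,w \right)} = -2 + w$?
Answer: $14326$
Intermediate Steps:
$\left(-94 - 26\right)^{2} - d{\left(190,76 \right)} = \left(-94 - 26\right)^{2} - \left(-2 + 76\right) = \left(-120\right)^{2} - 74 = 14400 - 74 = 14326$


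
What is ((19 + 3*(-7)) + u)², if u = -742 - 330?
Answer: 1153476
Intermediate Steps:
u = -1072
((19 + 3*(-7)) + u)² = ((19 + 3*(-7)) - 1072)² = ((19 - 21) - 1072)² = (-2 - 1072)² = (-1074)² = 1153476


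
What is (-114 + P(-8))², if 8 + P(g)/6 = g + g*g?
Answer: 30276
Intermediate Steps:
P(g) = -48 + 6*g + 6*g² (P(g) = -48 + 6*(g + g*g) = -48 + 6*(g + g²) = -48 + (6*g + 6*g²) = -48 + 6*g + 6*g²)
(-114 + P(-8))² = (-114 + (-48 + 6*(-8) + 6*(-8)²))² = (-114 + (-48 - 48 + 6*64))² = (-114 + (-48 - 48 + 384))² = (-114 + 288)² = 174² = 30276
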